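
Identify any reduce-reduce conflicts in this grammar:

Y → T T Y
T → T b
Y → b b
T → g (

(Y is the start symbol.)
No reduce-reduce conflicts

Augment with Y' → Y and build the canonical LR(0) collection (I0 = CLOSURE({[Y' → . Y]}), then GOTO on every symbol after a dot until no new states appear). It has 11 states:
  I0: { [T → . T b], [T → . g (], [Y → . T T Y], [Y → . b b], [Y' → . Y] }  — shift
  I1: { [T → . T b], [T → . g (], [T → T . b], [Y → T . T Y] }  — shift
  I2: { [Y' → Y .] }  — accept
  I3: { [Y → b . b] }  — shift
  I4: { [T → g . (] }  — shift
  I5: { [T → g ( .] }  — reduce
  I6: { [Y → b b .] }  — reduce
  I7: { [T → . T b], [T → . g (], [T → T . b], [Y → . T T Y], [Y → . b b], [Y → T T . Y] }  — shift
  I8: { [T → T b .] }  — reduce
  I9: { [Y → T T Y .] }  — reduce
  I10: { [T → T b .], [Y → b . b] }  — shift, reduce

No state contains more than one complete item.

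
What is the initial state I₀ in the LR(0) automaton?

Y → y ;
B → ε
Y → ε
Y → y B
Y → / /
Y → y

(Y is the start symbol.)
{ [Y → . / /], [Y → . y ;], [Y → . y B], [Y → . y], [Y → .], [Y' → . Y] }

First, augment the grammar with Y' → Y
I₀ = CLOSURE({ [Y' → . Y] }):
  [Y' → . Y] has the dot before Y: add [Y → . y ;], [Y → .], [Y → . y B], [Y → . / /], [Y → . y]
No further items can be added.

I₀ = { [Y → . / /], [Y → . y ;], [Y → . y B], [Y → . y], [Y → .], [Y' → . Y] }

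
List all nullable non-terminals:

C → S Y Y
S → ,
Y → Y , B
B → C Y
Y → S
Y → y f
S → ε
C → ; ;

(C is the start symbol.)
{ 'B', 'C', 'S', 'Y' }

ε-productions: S → ε
So S is immediately nullable.
Y → S: every symbol on the right is nullable, so Y is nullable too.
C → S Y Y: every symbol on the right is nullable, so C is nullable too.
B → C Y: every symbol on the right is nullable, so B is nullable too.
Every non-terminal is now nullable.
Nullable = { 'B', 'C', 'S', 'Y' }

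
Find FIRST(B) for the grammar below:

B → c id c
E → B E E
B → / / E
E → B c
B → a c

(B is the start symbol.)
To compute FIRST(B), examine every production with B on the left-hand side, reading each right-hand side left to right until a non-nullable symbol is reached.

From B → c id c:
  - c is a terminal: add 'c' and stop
From B → / / E:
  - '/' is a terminal: add '/' and stop
From B → a c:
  - a is a terminal: add 'a' and stop

Collecting: FIRST(B) = { '/', 'a', 'c' }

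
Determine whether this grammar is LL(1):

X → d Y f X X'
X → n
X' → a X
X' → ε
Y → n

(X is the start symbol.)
A grammar is LL(1) if for each non-terminal N with multiple productions, the predict sets of those productions are pairwise disjoint, where PREDICT(N → α) = (FIRST(α) \ {ε}) ∪ (FOLLOW(N) if α ⇒* ε).

Relevant sets:
  FOLLOW(X') = { $, 'a' }

For X:
  PREDICT(X → d Y f X X') = { 'd' }
  PREDICT(X → n) = { 'n' }
For X':
  PREDICT(X' → a X) = { 'a' }
  PREDICT(X' → ε) = { $, 'a' }
Y has a single production, so nothing to check there.

Conflict found: Predict set conflict for X': { 'a' }
The grammar is NOT LL(1).

Answer: No. Predict set conflict for X': { 'a' }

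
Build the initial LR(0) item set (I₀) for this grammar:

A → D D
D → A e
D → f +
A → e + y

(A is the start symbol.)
First, augment the grammar with A' → A
I₀ = CLOSURE({ [A' → . A] }):
  [A' → . A] has the dot before A: add [A → . D D], [A → . e + y]
  [A → . D D] has the dot before D: add [D → . A e], [D → . f +]
No further items can be added.

I₀ = { [A → . D D], [A → . e + y], [A' → . A], [D → . A e], [D → . f +] }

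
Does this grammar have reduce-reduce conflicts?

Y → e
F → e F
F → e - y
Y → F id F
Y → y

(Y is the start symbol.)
No reduce-reduce conflicts

Augment with Y' → Y and build the canonical LR(0) collection (I0 = CLOSURE({[Y' → . Y]}), then GOTO on every symbol after a dot until no new states appear). It has 11 states:
  I0: { [F → . e - y], [F → . e F], [Y → . F id F], [Y → . e], [Y → . y], [Y' → . Y] }  — shift
  I1: { [Y → F . id F] }  — shift
  I2: { [Y' → Y .] }  — accept
  I3: { [F → . e - y], [F → . e F], [F → e . - y], [F → e . F], [Y → e .] }  — shift, reduce
  I4: { [Y → y .] }  — reduce
  I5: { [F → e - . y] }  — shift
  I6: { [F → e F .] }  — reduce
  I7: { [F → . e - y], [F → . e F], [F → e . - y], [F → e . F] }  — shift
  I8: { [F → e - y .] }  — reduce
  I9: { [F → . e - y], [F → . e F], [Y → F id . F] }  — shift
  I10: { [Y → F id F .] }  — reduce

No state contains more than one complete item.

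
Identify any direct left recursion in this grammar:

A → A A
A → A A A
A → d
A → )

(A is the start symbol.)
Yes, A is left-recursive

A → A A: LEFT RECURSIVE (starts with A)
A → A A A: LEFT RECURSIVE (starts with A)
A → d: starts with d
A → ): starts with ')'

The grammar has direct left recursion on: A.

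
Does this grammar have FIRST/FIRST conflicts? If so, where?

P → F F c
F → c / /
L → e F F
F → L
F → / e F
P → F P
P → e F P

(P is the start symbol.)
Yes. P → F F c / P → F P on { '/', 'c', 'e' }; P → F F c / P → e F P on { 'e' }; P → F P / P → e F P on { 'e' }

A FIRST/FIRST conflict occurs when two productions N → α and N → β for the same non-terminal have FIRST(α) ∩ FIRST(β) ≠ ∅ (with ε ∈ FIRST of a nullable right-hand side, so two nullable alternatives also conflict).

FIRST sets of the non-terminals at (or reachable through a nullable prefix from) the front of some alternative:
  FIRST(F) = { '/', 'c', 'e' }
  FIRST(L) = { 'e' }

Productions for P:
  P → F F c: FIRST = { '/', 'c', 'e' }
  P → F P: FIRST = { '/', 'c', 'e' }
  P → e F P: FIRST = { 'e' }
Productions for F:
  F → c / /: FIRST = { 'c' }
  F → L: FIRST = { 'e' }
  F → / e F: FIRST = { '/' }
L has only one production, so no FIRST/FIRST conflict is possible there.

Conflict for P: P → F F c and P → F P
  Overlap: { '/', 'c', 'e' }
Conflict for P: P → F F c and P → e F P
  Overlap: { 'e' }
Conflict for P: P → F P and P → e F P
  Overlap: { 'e' }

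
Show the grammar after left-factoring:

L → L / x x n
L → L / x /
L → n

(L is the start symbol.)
Left-factoring transforms A → αβ₁ | αβ₂ into A → αA' and A' → β₁ | β₂
(α is the longest common prefix among the alternatives). Repeat until
no nonterminal has two alternatives with a common prefix.

Round 1: L has alternatives sharing prefix 'L / x'. Introduce L': L → L / x L'
  Add: L' → x n
  Add: L' → /

No remaining common prefixes — done.

Resulting grammar:
L → L / x L'
L' → x n
L' → /
L → n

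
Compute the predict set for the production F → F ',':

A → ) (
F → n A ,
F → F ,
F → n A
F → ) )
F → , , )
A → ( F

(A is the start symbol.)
PREDICT(F → F ',') = (FIRST(RHS) \ {ε}) ∪ (FOLLOW(F) if ε ∈ FIRST(RHS), i.e. RHS ⇒* ε)
FIRST(F) = { ')', ',', 'n' }
FIRST(F ',') = { ')', ',', 'n' }
ε ∉ FIRST(F ','), so FOLLOW(F) is not added.
PREDICT(F → F ',') = { ')', ',', 'n' }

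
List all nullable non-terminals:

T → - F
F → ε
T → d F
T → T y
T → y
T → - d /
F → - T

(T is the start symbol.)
A non-terminal is nullable if it can derive ε (the empty string): either it has an ε-production, or it has a production whose right-hand side consists entirely of nullable non-terminals.

ε-productions: F → ε
So F is immediately nullable.
No further non-terminal can be added: every production for the remaining non-terminals contains a terminal or a non-nullable non-terminal.
Nullable = { 'F' }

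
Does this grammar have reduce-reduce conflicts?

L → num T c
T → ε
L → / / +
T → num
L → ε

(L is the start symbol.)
No reduce-reduce conflicts

A reduce-reduce conflict occurs when an LR(0) state has two complete items [A → α .] and [B → β .] — both call for a reduction, and with no lookahead the parser cannot choose between them.

Augment with L' → L and build the canonical LR(0) collection (I0 = CLOSURE({[L' → . L]}), then GOTO on every symbol after a dot until no new states appear). It has 9 states:
  I0: { [L → . / / +], [L → . num T c], [L → .], [L' → . L] }  — shift, reduce
  I1: { [L → / . / +] }  — shift
  I2: { [L' → L .] }  — accept
  I3: { [L → num . T c], [T → . num], [T → .] }  — shift, reduce
  I4: { [L → num T . c] }  — shift
  I5: { [T → num .] }  — reduce
  I6: { [L → num T c .] }  — reduce
  I7: { [L → / / . +] }  — shift
  I8: { [L → / / + .] }  — reduce

No state contains more than one complete item.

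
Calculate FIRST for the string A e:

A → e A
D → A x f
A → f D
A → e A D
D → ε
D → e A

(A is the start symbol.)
{ 'e', 'f' }

FIRST sets of the non-terminals involved (from the grammar, by fixed-point iteration):
  FIRST(A) = { 'e', 'f' }

To compute FIRST(A e), process the symbols left to right:
Symbol A is a non-terminal. Add FIRST(A) \ {ε} = { 'e', 'f' }
A is not nullable (ε ∉ FIRST(A)), so stop here.
FIRST(A e) = { 'e', 'f' }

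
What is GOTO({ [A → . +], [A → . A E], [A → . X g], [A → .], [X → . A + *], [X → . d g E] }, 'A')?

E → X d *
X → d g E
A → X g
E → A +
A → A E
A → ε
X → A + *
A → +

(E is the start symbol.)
{ [A → . +], [A → . A E], [A → . X g], [A → .], [A → A . E], [E → . A +], [E → . X d *], [X → . A + *], [X → . d g E], [X → A . + *] }

GOTO(I, 'A') = CLOSURE({ [A → αX.β] : [A → α.Xβ] ∈ I, X = 'A' })

Items with dot before 'A', with the dot advanced:
  [A → . A E] → [A → A . E]
  [X → . A + *] → [X → A . + *]
Closure of the advanced items:
  [A → A . E] has the dot before E: add [E → . X d *], [E → . A +]
  [E → . X d *] has the dot before X: add [X → . d g E], [X → . A + *]
  [E → . A +] has the dot before A: add [A → . X g], [A → . A E], [A → .], [A → . +]

GOTO = { [A → . +], [A → . A E], [A → . X g], [A → .], [A → A . E], [E → . A +], [E → . X d *], [X → . A + *], [X → . d g E], [X → A . + *] }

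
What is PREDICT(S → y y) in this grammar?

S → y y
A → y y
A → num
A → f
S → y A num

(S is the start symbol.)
PREDICT(S → y y) = (FIRST(RHS) \ {ε}) ∪ (FOLLOW(S) if ε ∈ FIRST(RHS), i.e. RHS ⇒* ε)
FIRST(y y) = { 'y' }
ε ∉ FIRST(y y), so FOLLOW(S) is not added.
PREDICT(S → y y) = { 'y' }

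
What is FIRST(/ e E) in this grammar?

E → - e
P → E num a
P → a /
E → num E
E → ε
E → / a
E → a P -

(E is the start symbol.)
{ '/' }

To compute FIRST(/ e E), process the symbols left to right:
Symbol / is a terminal. Add '/' and stop.
FIRST(/ e E) = { '/' }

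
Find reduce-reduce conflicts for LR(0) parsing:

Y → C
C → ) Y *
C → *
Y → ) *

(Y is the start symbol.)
Yes — I5: [C → * .] vs [Y → ) * .]

Augment with Y' → Y and build the canonical LR(0) collection (I0 = CLOSURE({[Y' → . Y]}), then GOTO on every symbol after a dot until no new states appear). It has 8 states:
  I0: { [C → . ) Y *], [C → . *], [Y → . ) *], [Y → . C], [Y' → . Y] }  — shift
  I1: { [C → ) . Y *], [C → . ) Y *], [C → . *], [Y → ) . *], [Y → . ) *], [Y → . C] }  — shift
  I2: { [C → * .] }  — reduce
  I3: { [Y → C .] }  — reduce
  I4: { [Y' → Y .] }  — accept
  I5: { [C → * .], [Y → ) * .] }  — 2 reduces
  I6: { [C → ) Y . *] }  — shift
  I7: { [C → ) Y * .] }  — reduce

I5 contains complete items [C → * .], [Y → ) * .] — reduce-reduce conflict.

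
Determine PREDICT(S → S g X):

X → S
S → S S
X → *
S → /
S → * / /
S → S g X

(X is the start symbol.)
{ '*', '/' }

PREDICT(S → S g X) = (FIRST(RHS) \ {ε}) ∪ (FOLLOW(S) if ε ∈ FIRST(RHS), i.e. RHS ⇒* ε)
FIRST(S) = { '*', '/' }
FIRST(S g X) = { '*', '/' }
ε ∉ FIRST(S g X), so FOLLOW(S) is not added.
PREDICT(S → S g X) = { '*', '/' }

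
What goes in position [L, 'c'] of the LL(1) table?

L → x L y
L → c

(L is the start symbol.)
To find M[L, 'c'], we find productions for L where 'c' is in the predict set (PREDICT(N → α) = (FIRST(α) \ {ε}) ∪ (FOLLOW(N) if α ⇒* ε)).

L → x L y: PREDICT = { 'x' }
L → c: PREDICT = { 'c' }
  'c' is in predict set, so this production goes in M[L, 'c']

M[L, 'c'] = L → c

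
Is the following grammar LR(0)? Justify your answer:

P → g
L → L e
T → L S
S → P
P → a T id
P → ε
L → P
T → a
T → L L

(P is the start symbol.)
Augment with P' → P and build the canonical LR(0) collection (I0 = CLOSURE({[P' → . P]}), then GOTO on every symbol after a dot until no new states appear). It has 13 states:
  I0: { [P → . a T id], [P → . g], [P → .], [P' → . P] }  — shift, reduce
  I1: { [P' → P .] }  — accept
  I2: { [L → . L e], [L → . P], [P → . a T id], [P → . g], [P → .], [P → a . T id], [T → . L L], [T → . L S], [T → . a] }  — shift, reduce
  I3: { [P → g .] }  — reduce
  I4: { [L → . L e], [L → . P], [L → L . e], [P → . a T id], [P → . g], [P → .], [S → . P], [T → L . L], [T → L . S] }  — shift, reduce
  I5: { [L → P .] }  — reduce
  I6: { [P → a T . id] }  — shift
  I7: { [L → . L e], [L → . P], [P → . a T id], [P → . g], [P → .], [P → a . T id], [T → . L L], [T → . L S], [T → . a], [T → a .] }  — shift, 2 reduces
  I8: { [P → a T id .] }  — reduce
  I9: { [L → L . e], [T → L L .] }  — shift, reduce
  I10: { [L → P .], [S → P .] }  — 2 reduces
  I11: { [T → L S .] }  — reduce
  I12: { [L → L e .] }  — reduce

Conflict in state I0:
  Shift-reduce conflict between [P → .] and [P → . a T id]
So the grammar is NOT LR(0).

Answer: No. Shift-reduce conflict between [P → .] and [P → . a T id]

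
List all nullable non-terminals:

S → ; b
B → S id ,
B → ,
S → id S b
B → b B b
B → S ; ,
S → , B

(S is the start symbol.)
There are no ε-productions, so no non-terminal can derive ε.
No non-terminals are nullable.

Answer: None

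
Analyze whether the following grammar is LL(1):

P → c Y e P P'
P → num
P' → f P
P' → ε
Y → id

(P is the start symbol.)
Relevant sets:
  FOLLOW(P') = { $, 'f' }

For P:
  PREDICT(P → c Y e P P') = { 'c' }
  PREDICT(P → num) = { 'num' }
For P':
  PREDICT(P' → f P) = { 'f' }
  PREDICT(P' → ε) = { $, 'f' }
Y has a single production, so nothing to check there.

Conflict found: Predict set conflict for P': { 'f' }
The grammar is NOT LL(1).

Answer: No. Predict set conflict for P': { 'f' }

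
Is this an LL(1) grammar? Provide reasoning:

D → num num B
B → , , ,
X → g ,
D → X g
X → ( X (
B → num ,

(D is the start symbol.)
A grammar is LL(1) if for each non-terminal N with multiple productions, the predict sets of those productions are pairwise disjoint, where PREDICT(N → α) = (FIRST(α) \ {ε}) ∪ (FOLLOW(N) if α ⇒* ε).

Relevant sets:
  FIRST(X) = { '(', 'g' }

For D:
  PREDICT(D → num num B) = { 'num' }
  PREDICT(D → X g) = { '(', 'g' }
For B:
  PREDICT(B → ',' ',' ',') = { ',' }
  PREDICT(B → num ',') = { 'num' }
For X:
  PREDICT(X → g ',') = { 'g' }
  PREDICT(X → '(' X '(') = { '(' }

All predict sets are disjoint. The grammar IS LL(1).

Answer: Yes, the grammar is LL(1).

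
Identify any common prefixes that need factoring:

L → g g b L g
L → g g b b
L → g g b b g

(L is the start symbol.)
Yes, L has productions with common prefix 'g g b'

Left-factoring is needed when two productions for the same non-terminal
share a common prefix on the right-hand side.

Productions for L:
  L → g g b L g
  L → g g b b
  L → g g b b g

Found common prefix 'g g b' in productions for L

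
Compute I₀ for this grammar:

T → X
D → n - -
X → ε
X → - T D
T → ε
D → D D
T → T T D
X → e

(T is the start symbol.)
First, augment the grammar with T' → T
I₀ = CLOSURE({ [T' → . T] }):
  [T' → . T] has the dot before T: add [T → . X], [T → .], [T → . T T D]
  [T → . X] has the dot before X: add [X → .], [X → . - T D], [X → . e]
No further items can be added.

I₀ = { [T → . T T D], [T → . X], [T → .], [T' → . T], [X → . - T D], [X → . e], [X → .] }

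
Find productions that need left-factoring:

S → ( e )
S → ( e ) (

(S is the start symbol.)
Yes, S has productions with common prefix '( e )'

Left-factoring is needed when two productions for the same non-terminal
share a common prefix on the right-hand side.

Productions for S:
  S → ( e )
  S → ( e ) (

Found common prefix '( e )' in productions for S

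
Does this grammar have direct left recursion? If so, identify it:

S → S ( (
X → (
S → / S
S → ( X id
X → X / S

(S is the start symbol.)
Yes, S, X are left-recursive

S → S ( (: LEFT RECURSIVE (starts with S)
X → (: starts with '('
S → / S: starts with '/'
S → ( X id: starts with '('
X → X / S: LEFT RECURSIVE (starts with X)

The grammar has direct left recursion on: S, X.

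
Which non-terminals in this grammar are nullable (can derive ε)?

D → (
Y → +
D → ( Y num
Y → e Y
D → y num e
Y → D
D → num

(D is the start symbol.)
A non-terminal is nullable if it can derive ε (the empty string): either it has an ε-production, or it has a production whose right-hand side consists entirely of nullable non-terminals.

There are no ε-productions, so no non-terminal can derive ε.
No non-terminals are nullable.

Answer: None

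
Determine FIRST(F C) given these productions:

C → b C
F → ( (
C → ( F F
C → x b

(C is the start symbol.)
FIRST sets of the non-terminals involved (from the grammar, by fixed-point iteration):
  FIRST(F) = { '(' }

To compute FIRST(F C), process the symbols left to right:
Symbol F is a non-terminal. Add FIRST(F) \ {ε} = { '(' }
F is not nullable (ε ∉ FIRST(F)), so stop here.
FIRST(F C) = { '(' }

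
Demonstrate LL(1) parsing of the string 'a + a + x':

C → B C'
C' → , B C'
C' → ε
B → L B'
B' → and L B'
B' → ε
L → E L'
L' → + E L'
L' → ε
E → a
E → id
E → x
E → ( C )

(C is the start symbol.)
LL(1) parsing maintains a stack (initially the start symbol over $) and the input. At each step: if the stack top is a terminal, match it against the current input token; if it is a non-terminal N, replace it with the RHS of M[N, lookahead] (the unique production whose predict set contains the lookahead).

Stack is shown with the top on the left.

Stack           Input        Action
-----------------------------------
C $             a + a + x $  output C → B C'
B C' $          a + a + x $  output B → L B'
L B' C' $       a + a + x $  output L → E L'
E L' B' C' $    a + a + x $  output E → a
a L' B' C' $    a + a + x $  match 'a'
L' B' C' $      + a + x $    output L' → + E L'
+ E L' B' C' $  + a + x $    match '+'
E L' B' C' $    a + x $      output E → a
a L' B' C' $    a + x $      match 'a'
L' B' C' $      + x $        output L' → + E L'
+ E L' B' C' $  + x $        match '+'
E L' B' C' $    x $          output E → x
x L' B' C' $    x $          match 'x'
L' B' C' $      $            output L' → ε
B' C' $         $            output B' → ε
C' $            $            output C' → ε
$               $            accept

The string is accepted.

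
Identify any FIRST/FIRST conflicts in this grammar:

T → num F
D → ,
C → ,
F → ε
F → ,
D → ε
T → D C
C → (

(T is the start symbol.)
No FIRST/FIRST conflicts.

A FIRST/FIRST conflict occurs when two productions N → α and N → β for the same non-terminal have FIRST(α) ∩ FIRST(β) ≠ ∅ (with ε ∈ FIRST of a nullable right-hand side, so two nullable alternatives also conflict).

FIRST sets of the non-terminals at (or reachable through a nullable prefix from) the front of some alternative:
  FIRST(D) = { ',', ε }
  FIRST(C) = { '(', ',' }

Productions for T:
  T → num F: FIRST = { 'num' }
  T → D C: FIRST = { '(', ',' }
Productions for D:
  D → ,: FIRST = { ',' }
  D → ε: FIRST = { ε }
Productions for C:
  C → ,: FIRST = { ',' }
  C → (: FIRST = { '(' }
Productions for F:
  F → ε: FIRST = { ε }
  F → ,: FIRST = { ',' }

All alternatives of each non-terminal have pairwise disjoint FIRST sets.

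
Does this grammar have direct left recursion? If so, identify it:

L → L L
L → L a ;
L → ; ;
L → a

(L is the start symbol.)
L → L L: LEFT RECURSIVE (starts with L)
L → L a ;: LEFT RECURSIVE (starts with L)
L → ; ;: starts with ';'
L → a: starts with a

The grammar has direct left recursion on: L.

Answer: Yes, L is left-recursive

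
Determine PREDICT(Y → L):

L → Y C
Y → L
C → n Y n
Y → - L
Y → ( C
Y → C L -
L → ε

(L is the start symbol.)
{ '(', '-', 'n' }

PREDICT(Y → L) = (FIRST(RHS) \ {ε}) ∪ (FOLLOW(Y) if ε ∈ FIRST(RHS), i.e. RHS ⇒* ε)
FIRST(L) = { '(', '-', 'n', ε }
FIRST(L) = { '(', '-', 'n', ε }
ε ∈ FIRST(L) (the right-hand side is nullable), so add FOLLOW(Y) = { 'n' }
PREDICT(Y → L) = { '(', '-', 'n' }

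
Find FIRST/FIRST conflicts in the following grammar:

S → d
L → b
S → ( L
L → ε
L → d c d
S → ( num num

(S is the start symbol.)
Yes. S → '(' L / S → '(' num num on { '(' }

A FIRST/FIRST conflict occurs when two productions N → α and N → β for the same non-terminal have FIRST(α) ∩ FIRST(β) ≠ ∅ (with ε ∈ FIRST of a nullable right-hand side, so two nullable alternatives also conflict).

Productions for S:
  S → d: FIRST = { 'd' }
  S → ( L: FIRST = { '(' }
  S → ( num num: FIRST = { '(' }
Productions for L:
  L → b: FIRST = { 'b' }
  L → ε: FIRST = { ε }
  L → d c d: FIRST = { 'd' }

Conflict for S: S → ( L and S → ( num num
  Overlap: { '(' }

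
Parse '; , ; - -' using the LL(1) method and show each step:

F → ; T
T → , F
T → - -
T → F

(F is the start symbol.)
Stack is shown with the top on the left.

Stack  Input        Action
--------------------------
F $    ; , ; - - $  output F → ; T
; T $  ; , ; - - $  match ';'
T $    , ; - - $    output T → , F
, F $  , ; - - $    match ','
F $    ; - - $      output F → ; T
; T $  ; - - $      match ';'
T $    - - $        output T → - -
- - $  - - $        match '-'
- $    - $          match '-'
$      $            accept

The string is accepted.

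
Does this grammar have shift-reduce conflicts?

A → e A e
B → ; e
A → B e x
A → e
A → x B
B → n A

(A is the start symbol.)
Yes — I4: [A → e .] vs [A → . e]

A shift-reduce conflict occurs when an LR(0) state has both:
  - a complete (reduce) item [A → α .] (dot at the end), and
  - a shift item [B → β . c γ] (dot before a terminal).

Augment with A' → A and build the canonical LR(0) collection (I0 = CLOSURE({[A' → . A]}), then GOTO on every symbol after a dot until no new states appear). It has 14 states:
  I0: { [A → . B e x], [A → . e A e], [A → . e], [A → . x B], [A' → . A], [B → . ; e], [B → . n A] }  — shift
  I1: { [B → ; . e] }  — shift
  I2: { [A' → A .] }  — accept
  I3: { [A → B . e x] }  — shift
  I4: { [A → . B e x], [A → . e A e], [A → . e], [A → . x B], [A → e . A e], [A → e .], [B → . ; e], [B → . n A] }  — shift, reduce
  I5: { [A → . B e x], [A → . e A e], [A → . e], [A → . x B], [B → . ; e], [B → . n A], [B → n . A] }  — shift
  I6: { [A → x . B], [B → . ; e], [B → . n A] }  — shift
  I7: { [A → x B .] }  — reduce
  I8: { [B → n A .] }  — reduce
  I9: { [A → e A . e] }  — shift
  I10: { [A → e A e .] }  — reduce
  I11: { [A → B e . x] }  — shift
  I12: { [A → B e x .] }  — reduce
  I13: { [B → ; e .] }  — reduce

I4 contains reduce item [A → e .] and shift items [A → . e], [A → . e A e], [A → . x B], [B → . ; e], [B → . n A] — shift-reduce conflict.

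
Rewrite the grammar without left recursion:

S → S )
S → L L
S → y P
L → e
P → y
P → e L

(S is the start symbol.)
S is directly left-recursive. The standard transformation for
  A → A α₁ | ... | A α_m | β₁ | ... | β_n
is
  A  → β₁ A' | ... | β_n A'
  A' → α₁ A' | ... | α_m A' | ε

S → L L becomes S → L L S'
S → y P becomes S → y P S'
S → S ) becomes S' → ) S'
Add S' → ε

Productions for other non-terminals are unchanged:
  L → e
  P → y
  P → e L

Resulting grammar:
S → L L S'
S → y P S'
S' → ) S'
S' → ε
L → e
P → y
P → e L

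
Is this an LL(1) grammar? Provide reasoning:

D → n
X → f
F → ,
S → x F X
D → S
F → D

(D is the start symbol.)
Yes, the grammar is LL(1).

A grammar is LL(1) if for each non-terminal N with multiple productions, the predict sets of those productions are pairwise disjoint, where PREDICT(N → α) = (FIRST(α) \ {ε}) ∪ (FOLLOW(N) if α ⇒* ε).

Relevant sets:
  FIRST(S) = { 'x' }
  FIRST(D) = { 'n', 'x' }

For D:
  PREDICT(D → n) = { 'n' }
  PREDICT(D → S) = { 'x' }
For F:
  PREDICT(F → ',') = { ',' }
  PREDICT(F → D) = { 'n', 'x' }
X, S have a single production, so nothing to check there.

All predict sets are disjoint. The grammar IS LL(1).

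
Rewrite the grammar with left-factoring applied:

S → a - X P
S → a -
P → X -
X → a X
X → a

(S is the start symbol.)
Left-factoring transforms A → αβ₁ | αβ₂ into A → αA' and A' → β₁ | β₂
(α is the longest common prefix among the alternatives). Repeat until
no nonterminal has two alternatives with a common prefix.

Round 1: S has alternatives sharing prefix 'a -'. Introduce S': S → a - S'
  Add: S' → X P
  Add: S' → ε

Round 2: X has alternatives sharing prefix 'a'. Introduce X': X → a X'
  Add: X' → X
  Add: X' → ε

No remaining common prefixes — done.

Resulting grammar:
S → a - S'
S' → X P
S' → ε
P → X -
X → a X'
X' → X
X' → ε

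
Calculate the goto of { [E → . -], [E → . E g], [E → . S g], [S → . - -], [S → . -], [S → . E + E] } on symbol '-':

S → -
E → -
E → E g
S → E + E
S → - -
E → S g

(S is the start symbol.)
GOTO(I, '-') = CLOSURE({ [A → αX.β] : [A → α.Xβ] ∈ I, X = '-' })

Items with dot before '-', with the dot advanced:
  [E → . -] → [E → - .]
  [S → . -] → [S → - .]
  [S → . - -] → [S → - . -]
Closure adds nothing (no advanced item has the dot before a non-terminal).

GOTO = { [E → - .], [S → - . -], [S → - .] }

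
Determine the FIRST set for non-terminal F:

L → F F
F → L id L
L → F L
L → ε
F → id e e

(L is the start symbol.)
{ 'id' }

FIRST sets of the other non-terminals involved (by the same procedure, iterated to a fixed point):
  FIRST(L) = { 'id', ε }

From F → L id L:
  - L is a non-terminal: add FIRST(L) \ {ε} = { 'id' }
    L is nullable, so continue to the next symbol
  - id is a terminal: add 'id' and stop
From F → id e e:
  - id is a terminal: add 'id' and stop

Collecting: FIRST(F) = { 'id' }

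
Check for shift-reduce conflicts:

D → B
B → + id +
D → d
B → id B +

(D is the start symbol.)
Augment with D' → D and build the canonical LR(0) collection (I0 = CLOSURE({[D' → . D]}), then GOTO on every symbol after a dot until no new states appear). It has 10 states:
  I0: { [B → . + id +], [B → . id B +], [D → . B], [D → . d], [D' → . D] }  — shift
  I1: { [B → + . id +] }  — shift
  I2: { [D → B .] }  — reduce
  I3: { [D' → D .] }  — accept
  I4: { [D → d .] }  — reduce
  I5: { [B → . + id +], [B → . id B +], [B → id . B +] }  — shift
  I6: { [B → id B . +] }  — shift
  I7: { [B → id B + .] }  — reduce
  I8: { [B → + id . +] }  — shift
  I9: { [B → + id + .] }  — reduce

No state contains both a complete item and a shift item.

Answer: No shift-reduce conflicts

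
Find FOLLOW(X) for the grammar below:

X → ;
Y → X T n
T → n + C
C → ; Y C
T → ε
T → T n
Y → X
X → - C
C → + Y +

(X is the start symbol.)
{ $, '+', ';', 'n' }

To compute FOLLOW(X), find every occurrence of X on a right-hand side N → α X β: add FIRST(β) \ {ε}, and if β is empty or nullable also add FOLLOW(N). Iterate to a fixed point.

X is the start symbol, so $ ∈ FOLLOW(X).
In Y → X T n: X is followed by T n, add FIRST(T n) \ {ε} = { 'n' }
In Y → X: X is at the end, add FOLLOW(Y)

The FOLLOW sets referred to above (computed the same way, to a fixed point):
  FOLLOW(Y) = { '+', ';' }

Taking the union: FOLLOW(X) = { $, '+', ';', 'n' }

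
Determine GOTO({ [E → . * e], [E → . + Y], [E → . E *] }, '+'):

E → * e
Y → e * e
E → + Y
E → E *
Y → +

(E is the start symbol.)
GOTO(I, '+') = CLOSURE({ [A → αX.β] : [A → α.Xβ] ∈ I, X = '+' })

Items with dot before '+', with the dot advanced:
  [E → . + Y] → [E → + . Y]
Closure of the advanced items:
  [E → + . Y] has the dot before Y: add [Y → . e * e], [Y → . +]

GOTO = { [E → + . Y], [Y → . +], [Y → . e * e] }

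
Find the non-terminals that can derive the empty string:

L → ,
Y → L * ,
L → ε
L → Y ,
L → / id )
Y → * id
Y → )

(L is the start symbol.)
{ 'L' }

A non-terminal is nullable if it can derive ε (the empty string): either it has an ε-production, or it has a production whose right-hand side consists entirely of nullable non-terminals.

ε-productions: L → ε
So L is immediately nullable.
No further non-terminal can be added: every production for the remaining non-terminals contains a terminal or a non-nullable non-terminal.
Nullable = { 'L' }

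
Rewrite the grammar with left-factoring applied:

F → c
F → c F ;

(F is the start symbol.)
F → c F'
F' → ε
F' → F ;

Left-factoring transforms A → αβ₁ | αβ₂ into A → αA' and A' → β₁ | β₂
(α is the longest common prefix among the alternatives). Repeat until
no nonterminal has two alternatives with a common prefix.

Round 1: F has alternatives sharing prefix 'c'. Introduce F': F → c F'
  Add: F' → ε
  Add: F' → F ;

No remaining common prefixes — done.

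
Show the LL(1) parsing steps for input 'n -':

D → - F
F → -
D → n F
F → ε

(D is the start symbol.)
Stack is shown with the top on the left.

Stack  Input  Action
--------------------
D $    n - $  output D → n F
n F $  n - $  match 'n'
F $    - $    output F → -
- $    - $    match '-'
$      $      accept

The string is accepted.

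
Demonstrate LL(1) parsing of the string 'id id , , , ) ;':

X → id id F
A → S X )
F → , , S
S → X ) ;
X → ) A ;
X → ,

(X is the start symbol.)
Stack is shown with the top on the left.

Stack      Input              Action
------------------------------------
X $        id id , , , ) ; $  output X → id id F
id id F $  id id , , , ) ; $  match 'id'
id F $     id , , , ) ; $     match 'id'
F $        , , , ) ; $        output F → , , S
, , S $    , , , ) ; $        match ','
, S $      , , ) ; $          match ','
S $        , ) ; $            output S → X ) ;
X ) ; $    , ) ; $            output X → ,
, ) ; $    , ) ; $            match ','
) ; $      ) ; $              match ')'
; $        ; $                match ';'
$          $                  accept

The string is accepted.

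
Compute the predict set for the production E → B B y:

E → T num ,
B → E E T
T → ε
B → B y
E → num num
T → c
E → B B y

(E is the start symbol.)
{ 'c', 'num' }

PREDICT(E → B B y) = (FIRST(RHS) \ {ε}) ∪ (FOLLOW(E) if ε ∈ FIRST(RHS), i.e. RHS ⇒* ε)
FIRST(B) = { 'c', 'num' }
FIRST(B B y) = { 'c', 'num' }
ε ∉ FIRST(B B y), so FOLLOW(E) is not added.
PREDICT(E → B B y) = { 'c', 'num' }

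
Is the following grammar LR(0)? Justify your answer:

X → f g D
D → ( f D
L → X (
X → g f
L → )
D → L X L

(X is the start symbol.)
Yes, the grammar is LR(0)

Augment with X' → X and build the canonical LR(0) collection (I0 = CLOSURE({[X' → . X]}), then GOTO on every symbol after a dot until no new states appear). It has 16 states:
  I0: { [X → . f g D], [X → . g f], [X' → . X] }  — shift
  I1: { [X' → X .] }  — accept
  I2: { [X → f . g D] }  — shift
  I3: { [X → g . f] }  — shift
  I4: { [X → g f .] }  — reduce
  I5: { [D → . ( f D], [D → . L X L], [L → . )], [L → . X (], [X → . f g D], [X → . g f], [X → f g . D] }  — shift
  I6: { [D → ( . f D] }  — shift
  I7: { [L → ) .] }  — reduce
  I8: { [X → f g D .] }  — reduce
  I9: { [D → L . X L], [X → . f g D], [X → . g f] }  — shift
  I10: { [L → X . (] }  — shift
  I11: { [L → X ( .] }  — reduce
  I12: { [D → L X . L], [L → . )], [L → . X (], [X → . f g D], [X → . g f] }  — shift
  I13: { [D → L X L .] }  — reduce
  I14: { [D → ( f . D], [D → . ( f D], [D → . L X L], [L → . )], [L → . X (], [X → . f g D], [X → . g f] }  — shift
  I15: { [D → ( f D .] }  — reduce

Every state is either a pure shift/goto state or contains exactly one complete item and nothing to shift — no conflicts. The grammar is LR(0).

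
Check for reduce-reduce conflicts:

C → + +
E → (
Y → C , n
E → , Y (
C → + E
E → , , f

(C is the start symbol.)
Augment with C' → C and build the canonical LR(0) collection (I0 = CLOSURE({[C' → . C]}), then GOTO on every symbol after a dot until no new states appear). It has 14 states:
  I0: { [C → . + +], [C → . + E], [C' → . C] }  — shift
  I1: { [C → + . +], [C → + . E], [E → . (], [E → . , , f], [E → . , Y (] }  — shift
  I2: { [C' → C .] }  — accept
  I3: { [E → ( .] }  — reduce
  I4: { [C → + + .] }  — reduce
  I5: { [C → . + +], [C → . + E], [E → , . , f], [E → , . Y (], [Y → . C , n] }  — shift
  I6: { [C → + E .] }  — reduce
  I7: { [E → , , . f] }  — shift
  I8: { [Y → C . , n] }  — shift
  I9: { [E → , Y . (] }  — shift
  I10: { [E → , Y ( .] }  — reduce
  I11: { [Y → C , . n] }  — shift
  I12: { [Y → C , n .] }  — reduce
  I13: { [E → , , f .] }  — reduce

No state contains more than one complete item.

Answer: No reduce-reduce conflicts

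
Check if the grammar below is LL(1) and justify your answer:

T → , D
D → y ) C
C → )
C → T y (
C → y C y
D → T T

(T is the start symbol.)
Yes, the grammar is LL(1).

A grammar is LL(1) if for each non-terminal N with multiple productions, the predict sets of those productions are pairwise disjoint, where PREDICT(N → α) = (FIRST(α) \ {ε}) ∪ (FOLLOW(N) if α ⇒* ε).

Relevant sets:
  FIRST(T) = { ',' }

For D:
  PREDICT(D → y ')' C) = { 'y' }
  PREDICT(D → T T) = { ',' }
For C:
  PREDICT(C → ')') = { ')' }
  PREDICT(C → T y '(') = { ',' }
  PREDICT(C → y C y) = { 'y' }
T has a single production, so nothing to check there.

All predict sets are disjoint. The grammar IS LL(1).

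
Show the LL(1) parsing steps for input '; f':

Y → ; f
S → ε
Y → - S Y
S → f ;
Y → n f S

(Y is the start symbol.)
LL(1) parsing maintains a stack (initially the start symbol over $) and the input. At each step: if the stack top is a terminal, match it against the current input token; if it is a non-terminal N, replace it with the RHS of M[N, lookahead] (the unique production whose predict set contains the lookahead).

Stack is shown with the top on the left.

Stack  Input  Action
--------------------
Y $    ; f $  output Y → ; f
; f $  ; f $  match ';'
f $    f $    match 'f'
$      $      accept

The string is accepted.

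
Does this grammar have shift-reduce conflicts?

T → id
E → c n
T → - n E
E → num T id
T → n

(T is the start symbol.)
No shift-reduce conflicts

A shift-reduce conflict occurs when an LR(0) state has both:
  - a complete (reduce) item [A → α .] (dot at the end), and
  - a shift item [B → β . c γ] (dot before a terminal).

Augment with T' → T and build the canonical LR(0) collection (I0 = CLOSURE({[T' → . T]}), then GOTO on every symbol after a dot until no new states appear). It has 12 states:
  I0: { [T → . - n E], [T → . id], [T → . n], [T' → . T] }  — shift
  I1: { [T → - . n E] }  — shift
  I2: { [T' → T .] }  — accept
  I3: { [T → id .] }  — reduce
  I4: { [T → n .] }  — reduce
  I5: { [E → . c n], [E → . num T id], [T → - n . E] }  — shift
  I6: { [T → - n E .] }  — reduce
  I7: { [E → c . n] }  — shift
  I8: { [E → num . T id], [T → . - n E], [T → . id], [T → . n] }  — shift
  I9: { [E → num T . id] }  — shift
  I10: { [E → num T id .] }  — reduce
  I11: { [E → c n .] }  — reduce

No state contains both a complete item and a shift item.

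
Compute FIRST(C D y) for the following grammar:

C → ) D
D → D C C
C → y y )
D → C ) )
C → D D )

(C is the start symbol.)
FIRST sets of the non-terminals involved (from the grammar, by fixed-point iteration):
  FIRST(C) = { ')', 'y' }

To compute FIRST(C D y), process the symbols left to right:
Symbol C is a non-terminal. Add FIRST(C) \ {ε} = { ')', 'y' }
C is not nullable (ε ∉ FIRST(C)), so stop here.
FIRST(C D y) = { ')', 'y' }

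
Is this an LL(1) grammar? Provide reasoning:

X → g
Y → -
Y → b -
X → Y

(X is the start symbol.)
A grammar is LL(1) if for each non-terminal N with multiple productions, the predict sets of those productions are pairwise disjoint, where PREDICT(N → α) = (FIRST(α) \ {ε}) ∪ (FOLLOW(N) if α ⇒* ε).

Relevant sets:
  FIRST(Y) = { '-', 'b' }

For X:
  PREDICT(X → g) = { 'g' }
  PREDICT(X → Y) = { '-', 'b' }
For Y:
  PREDICT(Y → '-') = { '-' }
  PREDICT(Y → b '-') = { 'b' }

All predict sets are disjoint. The grammar IS LL(1).

Answer: Yes, the grammar is LL(1).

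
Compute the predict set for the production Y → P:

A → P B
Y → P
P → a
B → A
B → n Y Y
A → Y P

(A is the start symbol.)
PREDICT(Y → P) = (FIRST(RHS) \ {ε}) ∪ (FOLLOW(Y) if ε ∈ FIRST(RHS), i.e. RHS ⇒* ε)
FIRST(P) = { 'a' }
FIRST(P) = { 'a' }
ε ∉ FIRST(P), so FOLLOW(Y) is not added.
PREDICT(Y → P) = { 'a' }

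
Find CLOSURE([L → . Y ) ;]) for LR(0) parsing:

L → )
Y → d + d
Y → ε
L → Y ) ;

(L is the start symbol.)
{ [L → . Y ) ;], [Y → . d + d], [Y → .] }

Start with: [L → . Y ) ;]
  [L → . Y ) ;] has the dot before Y: add [Y → . d + d], [Y → .]
No further items can be added.

CLOSURE = { [L → . Y ) ;], [Y → . d + d], [Y → .] }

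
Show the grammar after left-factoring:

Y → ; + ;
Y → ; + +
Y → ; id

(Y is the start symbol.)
Y → ; Y'
Y' → + Y''
Y'' → ;
Y'' → +
Y' → id

Left-factoring transforms A → αβ₁ | αβ₂ into A → αA' and A' → β₁ | β₂
(α is the longest common prefix among the alternatives). Repeat until
no nonterminal has two alternatives with a common prefix.

Round 1: Y has alternatives sharing prefix ';'. Introduce Y': Y → ; Y'
  Add: Y' → + ;
  Add: Y' → + +
  Add: Y' → id

Round 2: Y' has alternatives sharing prefix '+'. Introduce Y'': Y' → + Y''
  Add: Y'' → ;
  Add: Y'' → +

No remaining common prefixes — done.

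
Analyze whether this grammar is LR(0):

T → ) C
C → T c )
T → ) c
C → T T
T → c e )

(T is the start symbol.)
A grammar is LR(0) if no state in the canonical LR(0) collection has:
  - both a shift item (dot before a terminal) and a complete item (shift-reduce conflict), or
  - two or more complete items (reduce-reduce conflict; the accept item [T' → T .] counts as a complete item here).

Augment with T' → T and build the canonical LR(0) collection (I0 = CLOSURE({[T' → . T]}), then GOTO on every symbol after a dot until no new states appear). It has 12 states:
  I0: { [T → . ) C], [T → . ) c], [T → . c e )], [T' → . T] }  — shift
  I1: { [C → . T T], [C → . T c )], [T → ) . C], [T → ) . c], [T → . ) C], [T → . ) c], [T → . c e )] }  — shift
  I2: { [T' → T .] }  — accept
  I3: { [T → c . e )] }  — shift
  I4: { [T → c e . )] }  — shift
  I5: { [T → c e ) .] }  — reduce
  I6: { [T → ) C .] }  — reduce
  I7: { [C → T . T], [C → T . c )], [T → . ) C], [T → . ) c], [T → . c e )] }  — shift
  I8: { [T → ) c .], [T → c . e )] }  — shift, reduce
  I9: { [C → T T .] }  — reduce
  I10: { [C → T c . )], [T → c . e )] }  — shift
  I11: { [C → T c ) .] }  — reduce

Conflict in state I8:
  Shift-reduce conflict between [T → ) c .] and [T → c . e )]
So the grammar is NOT LR(0).

Answer: No. Shift-reduce conflict between [T → ) c .] and [T → c . e )]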